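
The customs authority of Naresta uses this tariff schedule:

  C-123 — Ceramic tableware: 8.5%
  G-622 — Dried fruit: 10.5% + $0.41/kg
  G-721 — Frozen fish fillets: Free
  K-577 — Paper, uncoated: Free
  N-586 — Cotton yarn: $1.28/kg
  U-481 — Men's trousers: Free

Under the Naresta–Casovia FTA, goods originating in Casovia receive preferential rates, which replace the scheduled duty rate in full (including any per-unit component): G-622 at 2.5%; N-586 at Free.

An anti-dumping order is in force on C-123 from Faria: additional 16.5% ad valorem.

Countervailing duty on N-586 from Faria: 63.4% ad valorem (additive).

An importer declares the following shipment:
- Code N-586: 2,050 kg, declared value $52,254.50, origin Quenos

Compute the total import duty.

$2,624.00

Line 1 (N-586, Quenos, 2,050 kg, $52,254.50):
Base rate for N-586 is $1.28/kg.
N-586 has an FTA preferential rate, but origin Quenos is not Casovia; base rate stands.
The additional-duty order on N-586 targets Faria, not Quenos; it does not apply.
Duty = 2,050 × $1.28 = $2,624.00.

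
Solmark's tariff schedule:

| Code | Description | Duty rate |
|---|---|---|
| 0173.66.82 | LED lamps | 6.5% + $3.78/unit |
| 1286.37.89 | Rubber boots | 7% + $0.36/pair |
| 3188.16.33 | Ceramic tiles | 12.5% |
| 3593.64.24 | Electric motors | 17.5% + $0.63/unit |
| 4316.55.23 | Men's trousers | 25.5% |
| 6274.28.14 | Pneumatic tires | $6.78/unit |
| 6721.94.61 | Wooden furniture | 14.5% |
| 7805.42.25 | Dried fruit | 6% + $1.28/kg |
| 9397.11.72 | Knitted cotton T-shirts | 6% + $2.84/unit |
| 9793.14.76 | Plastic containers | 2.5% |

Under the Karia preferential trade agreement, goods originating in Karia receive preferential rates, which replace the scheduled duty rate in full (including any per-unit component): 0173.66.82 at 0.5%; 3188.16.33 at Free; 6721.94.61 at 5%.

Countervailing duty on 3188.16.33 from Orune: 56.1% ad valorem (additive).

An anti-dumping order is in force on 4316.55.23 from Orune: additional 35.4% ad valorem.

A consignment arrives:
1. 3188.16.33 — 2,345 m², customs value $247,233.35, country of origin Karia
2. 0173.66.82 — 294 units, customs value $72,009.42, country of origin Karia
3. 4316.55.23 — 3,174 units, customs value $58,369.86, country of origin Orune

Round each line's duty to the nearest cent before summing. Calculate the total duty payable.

Line 1 (3188.16.33, Karia, 2,345 m², $247,233.35):
Base rate for 3188.16.33 is 12.5%.
Origin Karia qualifies under the Solmark–Karia agreement and 3188.16.33 is covered: preferential rate Free applies instead.
The additional-duty order on 3188.16.33 targets Orune, not Karia; it does not apply.
Duty = $247,233.35 × 0% = $0.00.
Line 2 (0173.66.82, Karia, 294 units, $72,009.42):
Base rate for 0173.66.82 is 6.5% + $3.78/unit.
Origin Karia qualifies under the Solmark–Karia agreement and 0173.66.82 is covered: preferential rate 0.5% applies instead.
Duty = $72,009.42 × 0.5% = $360.05.
Line 3 (4316.55.23, Orune, 3,174 units, $58,369.86):
Base rate for 4316.55.23 is 25.5%.
Additional duty on 4316.55.23 from Orune: +35.4%. Applied ad valorem rate: 25.5% + 35.4% = 60.9%.
Duty = $58,369.86 × 60.9% = $35,547.24.
Total = $0.00 + $360.05 + $35,547.24 = $35,907.29.

$35,907.29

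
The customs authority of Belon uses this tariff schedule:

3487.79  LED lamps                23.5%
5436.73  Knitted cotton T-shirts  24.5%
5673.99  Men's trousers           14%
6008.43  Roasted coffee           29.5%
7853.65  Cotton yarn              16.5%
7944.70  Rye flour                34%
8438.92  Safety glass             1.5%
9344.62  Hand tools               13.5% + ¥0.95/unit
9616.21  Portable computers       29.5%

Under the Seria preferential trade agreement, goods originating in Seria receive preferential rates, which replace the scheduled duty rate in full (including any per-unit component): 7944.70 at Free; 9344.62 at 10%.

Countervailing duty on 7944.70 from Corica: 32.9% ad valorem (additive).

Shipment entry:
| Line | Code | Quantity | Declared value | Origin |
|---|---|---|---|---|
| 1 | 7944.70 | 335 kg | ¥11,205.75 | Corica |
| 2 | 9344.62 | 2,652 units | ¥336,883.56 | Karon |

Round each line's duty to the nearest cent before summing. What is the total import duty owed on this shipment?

¥55,495.33

Line 1 (7944.70, Corica, 335 kg, ¥11,205.75):
Base rate for 7944.70 is 34%.
7944.70 has an FTA preferential rate, but origin Corica is not Seria; base rate stands.
Additional duty on 7944.70 from Corica: +32.9%. Applied ad valorem rate: 34% + 32.9% = 66.9%.
Duty = ¥11,205.75 × 66.9% = ¥7,496.65.
Line 2 (9344.62, Karon, 2,652 units, ¥336,883.56):
Base rate for 9344.62 is 13.5% + ¥0.95/unit.
9344.62 has an FTA preferential rate, but origin Karon is not Seria; base rate stands.
Duty = ¥336,883.56 × 13.5% + 2,652 × ¥0.95 = ¥47,998.68.
Total = ¥7,496.65 + ¥47,998.68 = ¥55,495.33.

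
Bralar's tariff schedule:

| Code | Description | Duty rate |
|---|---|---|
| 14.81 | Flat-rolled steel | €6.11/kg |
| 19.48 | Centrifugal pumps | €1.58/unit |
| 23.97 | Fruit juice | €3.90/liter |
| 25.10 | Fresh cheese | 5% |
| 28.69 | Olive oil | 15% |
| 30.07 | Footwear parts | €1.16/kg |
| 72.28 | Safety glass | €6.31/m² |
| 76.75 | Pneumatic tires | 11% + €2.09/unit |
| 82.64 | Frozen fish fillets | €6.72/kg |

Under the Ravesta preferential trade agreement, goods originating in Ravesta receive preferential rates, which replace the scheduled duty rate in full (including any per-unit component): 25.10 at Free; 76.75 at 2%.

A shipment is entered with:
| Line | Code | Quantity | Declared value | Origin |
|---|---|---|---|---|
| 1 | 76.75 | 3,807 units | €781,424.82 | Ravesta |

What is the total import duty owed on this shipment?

Line 1 (76.75, Ravesta, 3,807 units, €781,424.82):
Base rate for 76.75 is 11% + €2.09/unit.
Origin Ravesta qualifies under the Bralar–Ravesta agreement and 76.75 is covered: preferential rate 2% applies instead.
Duty = €781,424.82 × 2% = €15,628.50.

€15,628.50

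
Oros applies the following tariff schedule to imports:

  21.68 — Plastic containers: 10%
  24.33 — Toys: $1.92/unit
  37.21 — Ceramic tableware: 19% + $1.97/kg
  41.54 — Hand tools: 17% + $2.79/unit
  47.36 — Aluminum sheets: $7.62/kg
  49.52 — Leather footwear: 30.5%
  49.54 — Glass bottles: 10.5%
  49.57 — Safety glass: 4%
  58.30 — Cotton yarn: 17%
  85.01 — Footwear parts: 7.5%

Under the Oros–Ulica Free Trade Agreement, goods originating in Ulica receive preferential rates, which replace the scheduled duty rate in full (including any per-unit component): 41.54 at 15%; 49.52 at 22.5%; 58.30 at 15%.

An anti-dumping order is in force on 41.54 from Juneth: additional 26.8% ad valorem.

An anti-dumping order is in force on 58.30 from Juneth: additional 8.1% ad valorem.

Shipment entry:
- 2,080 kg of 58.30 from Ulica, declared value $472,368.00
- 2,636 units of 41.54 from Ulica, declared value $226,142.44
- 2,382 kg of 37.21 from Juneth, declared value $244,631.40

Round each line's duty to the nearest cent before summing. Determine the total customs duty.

$155,949.08

Line 1 (58.30, Ulica, 2,080 kg, $472,368.00):
Base rate for 58.30 is 17%.
Origin Ulica qualifies under the Oros–Ulica agreement and 58.30 is covered: preferential rate 15% applies instead.
The additional-duty order on 58.30 targets Juneth, not Ulica; it does not apply.
Duty = $472,368.00 × 15% = $70,855.20.
Line 2 (41.54, Ulica, 2,636 units, $226,142.44):
Base rate for 41.54 is 17% + $2.79/unit.
Origin Ulica qualifies under the Oros–Ulica agreement and 41.54 is covered: preferential rate 15% applies instead.
The additional-duty order on 41.54 targets Juneth, not Ulica; it does not apply.
Duty = $226,142.44 × 15% = $33,921.37.
Line 3 (37.21, Juneth, 2,382 kg, $244,631.40):
Base rate for 37.21 is 19% + $1.97/kg.
Duty = $244,631.40 × 19% + 2,382 × $1.97 = $51,172.51.
Total = $70,855.20 + $33,921.37 + $51,172.51 = $155,949.08.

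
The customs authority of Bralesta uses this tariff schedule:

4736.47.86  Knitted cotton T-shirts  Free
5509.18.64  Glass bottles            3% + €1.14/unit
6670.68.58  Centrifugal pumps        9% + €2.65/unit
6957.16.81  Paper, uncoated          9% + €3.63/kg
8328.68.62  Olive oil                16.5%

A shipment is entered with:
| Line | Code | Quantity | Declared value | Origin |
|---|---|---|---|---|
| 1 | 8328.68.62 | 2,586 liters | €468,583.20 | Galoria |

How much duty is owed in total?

Line 1 (8328.68.62, Galoria, 2,586 liters, €468,583.20):
Base rate for 8328.68.62 is 16.5%.
Duty = €468,583.20 × 16.5% = €77,316.23.

€77,316.23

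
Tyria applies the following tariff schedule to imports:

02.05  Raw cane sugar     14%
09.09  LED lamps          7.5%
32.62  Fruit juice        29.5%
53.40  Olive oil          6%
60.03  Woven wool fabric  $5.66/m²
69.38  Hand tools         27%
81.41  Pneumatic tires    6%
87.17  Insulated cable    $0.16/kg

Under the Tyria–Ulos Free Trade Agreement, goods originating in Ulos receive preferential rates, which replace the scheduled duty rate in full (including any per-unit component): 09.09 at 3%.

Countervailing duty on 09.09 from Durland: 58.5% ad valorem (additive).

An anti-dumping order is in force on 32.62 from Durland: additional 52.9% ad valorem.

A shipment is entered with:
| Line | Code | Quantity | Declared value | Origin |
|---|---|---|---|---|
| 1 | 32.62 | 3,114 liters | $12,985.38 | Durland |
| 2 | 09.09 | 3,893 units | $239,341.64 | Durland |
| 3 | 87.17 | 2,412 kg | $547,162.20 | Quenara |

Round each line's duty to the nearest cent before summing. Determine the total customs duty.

$169,051.35

Line 1 (32.62, Durland, 3,114 liters, $12,985.38):
Base rate for 32.62 is 29.5%.
Additional duty on 32.62 from Durland: +52.9%. Applied ad valorem rate: 29.5% + 52.9% = 82.4%.
Duty = $12,985.38 × 82.4% = $10,699.95.
Line 2 (09.09, Durland, 3,893 units, $239,341.64):
Base rate for 09.09 is 7.5%.
09.09 has an FTA preferential rate, but origin Durland is not Ulos; base rate stands.
Additional duty on 09.09 from Durland: +58.5%. Applied ad valorem rate: 7.5% + 58.5% = 66%.
Duty = $239,341.64 × 66% = $157,965.48.
Line 3 (87.17, Quenara, 2,412 kg, $547,162.20):
Base rate for 87.17 is $0.16/kg.
Duty = 2,412 × $0.16 = $385.92.
Total = $10,699.95 + $157,965.48 + $385.92 = $169,051.35.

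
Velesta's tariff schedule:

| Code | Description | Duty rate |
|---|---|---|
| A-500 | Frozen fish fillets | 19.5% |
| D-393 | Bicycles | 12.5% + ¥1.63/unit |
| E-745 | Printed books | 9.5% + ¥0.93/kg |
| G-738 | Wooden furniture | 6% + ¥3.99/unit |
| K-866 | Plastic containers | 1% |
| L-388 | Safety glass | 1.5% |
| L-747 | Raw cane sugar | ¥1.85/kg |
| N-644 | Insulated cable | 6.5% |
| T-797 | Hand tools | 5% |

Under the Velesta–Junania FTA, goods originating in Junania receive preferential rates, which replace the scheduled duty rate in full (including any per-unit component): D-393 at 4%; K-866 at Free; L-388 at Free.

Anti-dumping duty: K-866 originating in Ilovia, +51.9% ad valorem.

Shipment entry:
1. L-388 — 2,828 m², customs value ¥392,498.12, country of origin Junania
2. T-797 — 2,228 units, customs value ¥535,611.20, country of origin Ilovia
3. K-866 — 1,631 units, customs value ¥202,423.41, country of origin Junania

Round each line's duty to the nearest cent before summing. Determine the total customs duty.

Line 1 (L-388, Junania, 2,828 m², ¥392,498.12):
Base rate for L-388 is 1.5%.
Origin Junania qualifies under the Velesta–Junania agreement and L-388 is covered: preferential rate Free applies instead.
Duty = ¥392,498.12 × 0% = ¥0.00.
Line 2 (T-797, Ilovia, 2,228 units, ¥535,611.20):
Base rate for T-797 is 5%.
Duty = ¥535,611.20 × 5% = ¥26,780.56.
Line 3 (K-866, Junania, 1,631 units, ¥202,423.41):
Base rate for K-866 is 1%.
Origin Junania qualifies under the Velesta–Junania agreement and K-866 is covered: preferential rate Free applies instead.
The additional-duty order on K-866 targets Ilovia, not Junania; it does not apply.
Duty = ¥202,423.41 × 0% = ¥0.00.
Total = ¥0.00 + ¥26,780.56 + ¥0.00 = ¥26,780.56.

¥26,780.56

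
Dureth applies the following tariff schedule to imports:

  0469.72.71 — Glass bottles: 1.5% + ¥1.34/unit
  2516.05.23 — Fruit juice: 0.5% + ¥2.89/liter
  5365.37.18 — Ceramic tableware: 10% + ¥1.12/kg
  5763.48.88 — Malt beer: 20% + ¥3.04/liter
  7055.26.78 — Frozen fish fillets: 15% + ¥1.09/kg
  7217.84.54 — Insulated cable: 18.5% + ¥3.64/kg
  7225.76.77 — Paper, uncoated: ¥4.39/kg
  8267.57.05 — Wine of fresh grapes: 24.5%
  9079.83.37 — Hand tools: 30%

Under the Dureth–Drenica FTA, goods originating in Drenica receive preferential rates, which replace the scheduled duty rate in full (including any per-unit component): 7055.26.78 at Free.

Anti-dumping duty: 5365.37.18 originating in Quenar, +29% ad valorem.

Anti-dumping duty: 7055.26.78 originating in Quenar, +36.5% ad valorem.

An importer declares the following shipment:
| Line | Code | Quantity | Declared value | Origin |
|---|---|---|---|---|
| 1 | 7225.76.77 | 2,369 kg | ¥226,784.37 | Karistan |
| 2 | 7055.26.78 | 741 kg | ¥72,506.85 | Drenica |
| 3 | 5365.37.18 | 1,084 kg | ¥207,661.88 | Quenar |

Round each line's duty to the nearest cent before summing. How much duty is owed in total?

¥92,602.12

Line 1 (7225.76.77, Karistan, 2,369 kg, ¥226,784.37):
Base rate for 7225.76.77 is ¥4.39/kg.
Duty = 2,369 × ¥4.39 = ¥10,399.91.
Line 2 (7055.26.78, Drenica, 741 kg, ¥72,506.85):
Base rate for 7055.26.78 is 15% + ¥1.09/kg.
Origin Drenica qualifies under the Dureth–Drenica agreement and 7055.26.78 is covered: preferential rate Free applies instead.
The additional-duty order on 7055.26.78 targets Quenar, not Drenica; it does not apply.
Duty = ¥72,506.85 × 0% = ¥0.00.
Line 3 (5365.37.18, Quenar, 1,084 kg, ¥207,661.88):
Base rate for 5365.37.18 is 10% + ¥1.12/kg.
Additional duty on 5365.37.18 from Quenar: +29%. Applied ad valorem rate: 10% + 29% = 39%.
Duty = ¥207,661.88 × 39% + 1,084 × ¥1.12 = ¥82,202.21.
Total = ¥10,399.91 + ¥0.00 + ¥82,202.21 = ¥92,602.12.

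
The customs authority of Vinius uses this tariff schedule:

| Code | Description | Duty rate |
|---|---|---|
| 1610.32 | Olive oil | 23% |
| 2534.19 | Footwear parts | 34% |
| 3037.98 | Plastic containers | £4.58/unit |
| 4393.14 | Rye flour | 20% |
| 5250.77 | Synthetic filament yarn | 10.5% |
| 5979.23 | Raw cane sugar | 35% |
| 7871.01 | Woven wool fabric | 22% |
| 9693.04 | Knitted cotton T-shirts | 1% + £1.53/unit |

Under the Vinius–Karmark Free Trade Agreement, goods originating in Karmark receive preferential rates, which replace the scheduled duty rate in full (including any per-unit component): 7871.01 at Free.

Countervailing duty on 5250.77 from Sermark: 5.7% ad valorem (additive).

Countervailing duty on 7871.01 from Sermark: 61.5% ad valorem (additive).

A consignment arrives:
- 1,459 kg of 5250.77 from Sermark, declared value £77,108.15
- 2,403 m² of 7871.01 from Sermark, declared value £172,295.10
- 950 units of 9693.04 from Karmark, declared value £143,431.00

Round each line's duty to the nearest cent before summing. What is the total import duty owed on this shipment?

£159,245.74

Line 1 (5250.77, Sermark, 1,459 kg, £77,108.15):
Base rate for 5250.77 is 10.5%.
Additional duty on 5250.77 from Sermark: +5.7%. Applied ad valorem rate: 10.5% + 5.7% = 16.2%.
Duty = £77,108.15 × 16.2% = £12,491.52.
Line 2 (7871.01, Sermark, 2,403 m², £172,295.10):
Base rate for 7871.01 is 22%.
7871.01 has an FTA preferential rate, but origin Sermark is not Karmark; base rate stands.
Additional duty on 7871.01 from Sermark: +61.5%. Applied ad valorem rate: 22% + 61.5% = 83.5%.
Duty = £172,295.10 × 83.5% = £143,866.41.
Line 3 (9693.04, Karmark, 950 units, £143,431.00):
Base rate for 9693.04 is 1% + £1.53/unit.
Origin Karmark is the FTA partner but 9693.04 is not on the preference list; base rate stands.
Duty = £143,431.00 × 1% + 950 × £1.53 = £2,887.81.
Total = £12,491.52 + £143,866.41 + £2,887.81 = £159,245.74.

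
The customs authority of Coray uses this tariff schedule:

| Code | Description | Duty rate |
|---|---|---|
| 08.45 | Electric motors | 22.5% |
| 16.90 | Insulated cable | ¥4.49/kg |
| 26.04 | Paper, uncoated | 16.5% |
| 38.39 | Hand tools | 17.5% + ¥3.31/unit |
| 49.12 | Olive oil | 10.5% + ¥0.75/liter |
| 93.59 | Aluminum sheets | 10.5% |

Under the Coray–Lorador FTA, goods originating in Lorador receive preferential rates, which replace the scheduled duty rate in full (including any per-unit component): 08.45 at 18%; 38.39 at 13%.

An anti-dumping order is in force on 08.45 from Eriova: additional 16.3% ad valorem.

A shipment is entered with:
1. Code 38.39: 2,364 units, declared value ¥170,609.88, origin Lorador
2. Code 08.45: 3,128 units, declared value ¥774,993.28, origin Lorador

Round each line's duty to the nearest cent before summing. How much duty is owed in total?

Line 1 (38.39, Lorador, 2,364 units, ¥170,609.88):
Base rate for 38.39 is 17.5% + ¥3.31/unit.
Origin Lorador qualifies under the Coray–Lorador agreement and 38.39 is covered: preferential rate 13% applies instead.
Duty = ¥170,609.88 × 13% = ¥22,179.28.
Line 2 (08.45, Lorador, 3,128 units, ¥774,993.28):
Base rate for 08.45 is 22.5%.
Origin Lorador qualifies under the Coray–Lorador agreement and 08.45 is covered: preferential rate 18% applies instead.
The additional-duty order on 08.45 targets Eriova, not Lorador; it does not apply.
Duty = ¥774,993.28 × 18% = ¥139,498.79.
Total = ¥22,179.28 + ¥139,498.79 = ¥161,678.07.

¥161,678.07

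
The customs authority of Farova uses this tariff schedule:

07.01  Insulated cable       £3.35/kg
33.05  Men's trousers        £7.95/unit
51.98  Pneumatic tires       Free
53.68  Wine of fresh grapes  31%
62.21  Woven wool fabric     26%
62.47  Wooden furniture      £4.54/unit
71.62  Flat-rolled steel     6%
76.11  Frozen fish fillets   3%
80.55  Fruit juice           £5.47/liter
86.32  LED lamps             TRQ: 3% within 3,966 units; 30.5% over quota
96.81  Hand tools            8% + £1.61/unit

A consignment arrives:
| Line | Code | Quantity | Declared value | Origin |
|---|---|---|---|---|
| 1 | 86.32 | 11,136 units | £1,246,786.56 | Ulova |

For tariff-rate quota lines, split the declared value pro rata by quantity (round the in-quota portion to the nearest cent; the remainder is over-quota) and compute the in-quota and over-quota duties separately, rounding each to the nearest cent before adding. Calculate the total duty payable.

Line 1 (86.32, Ulova, 11,136 units, £1,246,786.56):
Code 86.32 is under a tariff-rate quota (threshold 3,966 units). In-quota: 3,966 units at 3%; over-quota: 7,170 units at 30.5%.
Pro-rata value split: in-quota = £1,246,786.56 × 3,966/11,136 = £444,033.36; over-quota = £1,246,786.56 − £444,033.36 = £802,753.20.
In-quota duty = £444,033.36 × 3% = £13,321.00. Over-quota duty = £802,753.20 × 30.5% = £244,839.73.
Line duty = £13,321.00 + £244,839.73 = £258,160.73.

£258,160.73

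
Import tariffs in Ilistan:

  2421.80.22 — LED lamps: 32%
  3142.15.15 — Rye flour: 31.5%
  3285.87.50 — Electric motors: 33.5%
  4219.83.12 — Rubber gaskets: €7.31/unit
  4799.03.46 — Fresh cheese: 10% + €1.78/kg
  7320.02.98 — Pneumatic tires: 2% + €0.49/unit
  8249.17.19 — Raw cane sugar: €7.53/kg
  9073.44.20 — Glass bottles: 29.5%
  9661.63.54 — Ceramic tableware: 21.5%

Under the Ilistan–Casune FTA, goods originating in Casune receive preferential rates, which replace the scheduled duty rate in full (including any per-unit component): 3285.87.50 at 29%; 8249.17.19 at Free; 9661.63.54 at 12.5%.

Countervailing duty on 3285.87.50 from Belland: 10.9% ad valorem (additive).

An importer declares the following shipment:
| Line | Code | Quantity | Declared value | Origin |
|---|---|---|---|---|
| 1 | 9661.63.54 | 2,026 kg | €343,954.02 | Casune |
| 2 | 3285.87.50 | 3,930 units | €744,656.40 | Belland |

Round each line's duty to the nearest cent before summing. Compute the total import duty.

€373,621.69

Line 1 (9661.63.54, Casune, 2,026 kg, €343,954.02):
Base rate for 9661.63.54 is 21.5%.
Origin Casune qualifies under the Ilistan–Casune agreement and 9661.63.54 is covered: preferential rate 12.5% applies instead.
Duty = €343,954.02 × 12.5% = €42,994.25.
Line 2 (3285.87.50, Belland, 3,930 units, €744,656.40):
Base rate for 3285.87.50 is 33.5%.
3285.87.50 has an FTA preferential rate, but origin Belland is not Casune; base rate stands.
Additional duty on 3285.87.50 from Belland: +10.9%. Applied ad valorem rate: 33.5% + 10.9% = 44.4%.
Duty = €744,656.40 × 44.4% = €330,627.44.
Total = €42,994.25 + €330,627.44 = €373,621.69.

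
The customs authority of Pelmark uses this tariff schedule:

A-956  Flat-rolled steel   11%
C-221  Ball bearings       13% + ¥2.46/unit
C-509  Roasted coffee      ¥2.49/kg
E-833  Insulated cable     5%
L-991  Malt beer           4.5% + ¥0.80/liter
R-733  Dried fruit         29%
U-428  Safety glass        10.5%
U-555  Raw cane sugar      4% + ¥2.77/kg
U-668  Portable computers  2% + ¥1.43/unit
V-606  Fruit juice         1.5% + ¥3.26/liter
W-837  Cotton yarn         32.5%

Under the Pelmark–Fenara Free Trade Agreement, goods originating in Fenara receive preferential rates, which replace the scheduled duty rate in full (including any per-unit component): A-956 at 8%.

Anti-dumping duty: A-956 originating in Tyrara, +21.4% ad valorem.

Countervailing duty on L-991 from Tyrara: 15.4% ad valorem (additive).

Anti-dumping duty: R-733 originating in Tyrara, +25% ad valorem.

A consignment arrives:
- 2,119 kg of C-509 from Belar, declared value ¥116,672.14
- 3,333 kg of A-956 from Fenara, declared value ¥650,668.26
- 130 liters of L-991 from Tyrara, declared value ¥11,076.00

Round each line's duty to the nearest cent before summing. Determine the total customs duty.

Line 1 (C-509, Belar, 2,119 kg, ¥116,672.14):
Base rate for C-509 is ¥2.49/kg.
Duty = 2,119 × ¥2.49 = ¥5,276.31.
Line 2 (A-956, Fenara, 3,333 kg, ¥650,668.26):
Base rate for A-956 is 11%.
Origin Fenara qualifies under the Pelmark–Fenara agreement and A-956 is covered: preferential rate 8% applies instead.
The additional-duty order on A-956 targets Tyrara, not Fenara; it does not apply.
Duty = ¥650,668.26 × 8% = ¥52,053.46.
Line 3 (L-991, Tyrara, 130 liters, ¥11,076.00):
Base rate for L-991 is 4.5% + ¥0.80/liter.
Additional duty on L-991 from Tyrara: +15.4%. Applied ad valorem rate: 4.5% + 15.4% = 19.9%.
Duty = ¥11,076.00 × 19.9% + 130 × ¥0.80 = ¥2,308.12.
Total = ¥5,276.31 + ¥52,053.46 + ¥2,308.12 = ¥59,637.89.

¥59,637.89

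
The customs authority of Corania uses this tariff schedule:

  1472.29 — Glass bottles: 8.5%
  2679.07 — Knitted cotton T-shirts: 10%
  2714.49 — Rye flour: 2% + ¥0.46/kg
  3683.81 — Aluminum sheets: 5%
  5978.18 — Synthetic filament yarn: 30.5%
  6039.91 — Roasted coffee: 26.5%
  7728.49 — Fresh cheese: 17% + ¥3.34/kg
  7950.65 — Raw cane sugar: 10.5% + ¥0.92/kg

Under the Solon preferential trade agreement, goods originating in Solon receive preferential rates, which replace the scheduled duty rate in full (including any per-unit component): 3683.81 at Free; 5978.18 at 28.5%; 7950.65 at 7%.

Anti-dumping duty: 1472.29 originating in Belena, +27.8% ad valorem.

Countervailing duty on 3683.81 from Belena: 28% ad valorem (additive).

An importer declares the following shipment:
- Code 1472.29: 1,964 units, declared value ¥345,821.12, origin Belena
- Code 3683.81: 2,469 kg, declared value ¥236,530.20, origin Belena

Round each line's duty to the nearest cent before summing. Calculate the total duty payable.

¥203,588.04

Line 1 (1472.29, Belena, 1,964 units, ¥345,821.12):
Base rate for 1472.29 is 8.5%.
Additional duty on 1472.29 from Belena: +27.8%. Applied ad valorem rate: 8.5% + 27.8% = 36.3%.
Duty = ¥345,821.12 × 36.3% = ¥125,533.07.
Line 2 (3683.81, Belena, 2,469 kg, ¥236,530.20):
Base rate for 3683.81 is 5%.
3683.81 has an FTA preferential rate, but origin Belena is not Solon; base rate stands.
Additional duty on 3683.81 from Belena: +28%. Applied ad valorem rate: 5% + 28% = 33%.
Duty = ¥236,530.20 × 33% = ¥78,054.97.
Total = ¥125,533.07 + ¥78,054.97 = ¥203,588.04.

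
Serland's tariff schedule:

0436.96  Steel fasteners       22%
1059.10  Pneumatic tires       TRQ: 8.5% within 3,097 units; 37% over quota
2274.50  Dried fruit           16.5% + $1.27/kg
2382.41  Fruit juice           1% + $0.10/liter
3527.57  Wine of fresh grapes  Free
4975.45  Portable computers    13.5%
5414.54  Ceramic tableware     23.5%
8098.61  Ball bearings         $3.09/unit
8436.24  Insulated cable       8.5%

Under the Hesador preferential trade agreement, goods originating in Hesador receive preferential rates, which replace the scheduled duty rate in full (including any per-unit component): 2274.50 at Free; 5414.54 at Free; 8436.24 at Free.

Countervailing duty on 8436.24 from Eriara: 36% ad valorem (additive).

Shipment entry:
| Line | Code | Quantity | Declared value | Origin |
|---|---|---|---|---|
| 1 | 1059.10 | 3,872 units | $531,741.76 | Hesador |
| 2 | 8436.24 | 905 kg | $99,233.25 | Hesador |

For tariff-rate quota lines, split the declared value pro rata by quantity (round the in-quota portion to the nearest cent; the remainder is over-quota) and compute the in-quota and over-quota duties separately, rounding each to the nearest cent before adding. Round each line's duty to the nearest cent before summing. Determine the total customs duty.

Line 1 (1059.10, Hesador, 3,872 units, $531,741.76):
Code 1059.10 is under a tariff-rate quota (threshold 3,097 units). In-quota: 3,097 units at 8.5%; over-quota: 775 units at 37%.
Pro-rata value split: in-quota = $531,741.76 × 3,097/3,872 = $425,311.01; over-quota = $531,741.76 − $425,311.01 = $106,430.75.
In-quota duty = $425,311.01 × 8.5% = $36,151.44. Over-quota duty = $106,430.75 × 37% = $39,379.38.
Line duty = $36,151.44 + $39,379.38 = $75,530.82.
Line 2 (8436.24, Hesador, 905 kg, $99,233.25):
Base rate for 8436.24 is 8.5%.
Origin Hesador qualifies under the Serland–Hesador agreement and 8436.24 is covered: preferential rate Free applies instead.
The additional-duty order on 8436.24 targets Eriara, not Hesador; it does not apply.
Duty = $99,233.25 × 0% = $0.00.
Total = $75,530.82 + $0.00 = $75,530.82.

$75,530.82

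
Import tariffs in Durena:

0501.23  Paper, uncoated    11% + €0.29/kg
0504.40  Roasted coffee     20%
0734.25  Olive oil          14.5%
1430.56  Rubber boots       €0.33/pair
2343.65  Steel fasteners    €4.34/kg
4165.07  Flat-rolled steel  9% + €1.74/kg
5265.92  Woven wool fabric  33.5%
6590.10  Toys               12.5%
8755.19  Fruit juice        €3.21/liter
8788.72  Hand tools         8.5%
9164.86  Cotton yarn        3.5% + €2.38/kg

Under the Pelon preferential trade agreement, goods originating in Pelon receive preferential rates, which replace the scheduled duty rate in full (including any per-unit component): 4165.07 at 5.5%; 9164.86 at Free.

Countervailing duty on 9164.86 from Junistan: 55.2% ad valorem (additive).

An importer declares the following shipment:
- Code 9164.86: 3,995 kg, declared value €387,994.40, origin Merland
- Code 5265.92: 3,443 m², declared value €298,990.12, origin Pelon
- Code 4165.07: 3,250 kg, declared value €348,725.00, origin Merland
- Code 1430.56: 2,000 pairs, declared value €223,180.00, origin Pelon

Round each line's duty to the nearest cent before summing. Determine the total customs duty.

Line 1 (9164.86, Merland, 3,995 kg, €387,994.40):
Base rate for 9164.86 is 3.5% + €2.38/kg.
9164.86 has an FTA preferential rate, but origin Merland is not Pelon; base rate stands.
The additional-duty order on 9164.86 targets Junistan, not Merland; it does not apply.
Duty = €387,994.40 × 3.5% + 3,995 × €2.38 = €23,087.90.
Line 2 (5265.92, Pelon, 3,443 m², €298,990.12):
Base rate for 5265.92 is 33.5%.
Origin Pelon is the FTA partner but 5265.92 is not on the preference list; base rate stands.
Duty = €298,990.12 × 33.5% = €100,161.69.
Line 3 (4165.07, Merland, 3,250 kg, €348,725.00):
Base rate for 4165.07 is 9% + €1.74/kg.
4165.07 has an FTA preferential rate, but origin Merland is not Pelon; base rate stands.
Duty = €348,725.00 × 9% + 3,250 × €1.74 = €37,040.25.
Line 4 (1430.56, Pelon, 2,000 pairs, €223,180.00):
Base rate for 1430.56 is €0.33/pair.
Origin Pelon is the FTA partner but 1430.56 is not on the preference list; base rate stands.
Duty = 2,000 × €0.33 = €660.00.
Total = €23,087.90 + €100,161.69 + €37,040.25 + €660.00 = €160,949.84.

€160,949.84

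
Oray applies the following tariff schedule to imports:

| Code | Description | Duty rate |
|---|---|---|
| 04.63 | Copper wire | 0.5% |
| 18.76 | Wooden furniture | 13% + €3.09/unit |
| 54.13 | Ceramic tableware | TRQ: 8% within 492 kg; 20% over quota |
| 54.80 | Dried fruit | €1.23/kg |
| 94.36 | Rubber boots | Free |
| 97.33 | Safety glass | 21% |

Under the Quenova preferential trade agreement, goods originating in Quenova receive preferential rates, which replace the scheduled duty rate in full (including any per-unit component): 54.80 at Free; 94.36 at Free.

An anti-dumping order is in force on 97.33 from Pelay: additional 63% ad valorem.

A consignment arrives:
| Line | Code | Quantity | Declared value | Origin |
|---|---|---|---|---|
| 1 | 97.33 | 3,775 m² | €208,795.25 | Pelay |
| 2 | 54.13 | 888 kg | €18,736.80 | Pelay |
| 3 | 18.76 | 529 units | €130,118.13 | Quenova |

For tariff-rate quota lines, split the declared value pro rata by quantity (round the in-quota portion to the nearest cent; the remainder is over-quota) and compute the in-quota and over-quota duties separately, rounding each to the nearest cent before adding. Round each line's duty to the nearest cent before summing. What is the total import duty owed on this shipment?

Line 1 (97.33, Pelay, 3,775 m², €208,795.25):
Base rate for 97.33 is 21%.
Additional duty on 97.33 from Pelay: +63%. Applied ad valorem rate: 21% + 63% = 84%.
Duty = €208,795.25 × 84% = €175,388.01.
Line 2 (54.13, Pelay, 888 kg, €18,736.80):
Code 54.13 is under a tariff-rate quota (threshold 492 kg). In-quota: 492 kg at 8%; over-quota: 396 kg at 20%.
Pro-rata value split: in-quota = €18,736.80 × 492/888 = €10,381.20; over-quota = €18,736.80 − €10,381.20 = €8,355.60.
In-quota duty = €10,381.20 × 8% = €830.50. Over-quota duty = €8,355.60 × 20% = €1,671.12.
Line duty = €830.50 + €1,671.12 = €2,501.62.
Line 3 (18.76, Quenova, 529 units, €130,118.13):
Base rate for 18.76 is 13% + €3.09/unit.
Origin Quenova is the FTA partner but 18.76 is not on the preference list; base rate stands.
Duty = €130,118.13 × 13% + 529 × €3.09 = €18,549.97.
Total = €175,388.01 + €2,501.62 + €18,549.97 = €196,439.60.

€196,439.60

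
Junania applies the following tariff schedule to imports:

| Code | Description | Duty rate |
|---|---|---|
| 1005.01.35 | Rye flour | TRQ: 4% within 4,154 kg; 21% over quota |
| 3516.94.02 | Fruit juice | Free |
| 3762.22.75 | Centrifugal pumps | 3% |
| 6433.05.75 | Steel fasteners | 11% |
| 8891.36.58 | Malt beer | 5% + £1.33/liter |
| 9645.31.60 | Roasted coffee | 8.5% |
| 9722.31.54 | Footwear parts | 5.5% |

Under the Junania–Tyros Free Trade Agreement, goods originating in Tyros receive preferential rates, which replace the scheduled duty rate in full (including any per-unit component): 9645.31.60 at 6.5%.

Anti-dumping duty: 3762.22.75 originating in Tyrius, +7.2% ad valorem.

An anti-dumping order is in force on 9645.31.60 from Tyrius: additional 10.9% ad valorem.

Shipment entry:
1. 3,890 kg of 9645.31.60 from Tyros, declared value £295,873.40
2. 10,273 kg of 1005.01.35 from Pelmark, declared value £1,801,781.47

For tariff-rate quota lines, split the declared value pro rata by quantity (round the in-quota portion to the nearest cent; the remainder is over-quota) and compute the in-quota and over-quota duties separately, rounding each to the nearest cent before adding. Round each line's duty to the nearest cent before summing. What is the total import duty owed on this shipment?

Line 1 (9645.31.60, Tyros, 3,890 kg, £295,873.40):
Base rate for 9645.31.60 is 8.5%.
Origin Tyros qualifies under the Junania–Tyros agreement and 9645.31.60 is covered: preferential rate 6.5% applies instead.
The additional-duty order on 9645.31.60 targets Tyrius, not Tyros; it does not apply.
Duty = £295,873.40 × 6.5% = £19,231.77.
Line 2 (1005.01.35, Pelmark, 10,273 kg, £1,801,781.47):
Code 1005.01.35 is under a tariff-rate quota (threshold 4,154 kg). In-quota: 4,154 kg at 4%; over-quota: 6,119 kg at 21%.
Pro-rata value split: in-quota = £1,801,781.47 × 4,154/10,273 = £728,570.06; over-quota = £1,801,781.47 − £728,570.06 = £1,073,211.41.
In-quota duty = £728,570.06 × 4% = £29,142.80. Over-quota duty = £1,073,211.41 × 21% = £225,374.40.
Line duty = £29,142.80 + £225,374.40 = £254,517.20.
Total = £19,231.77 + £254,517.20 = £273,748.97.

£273,748.97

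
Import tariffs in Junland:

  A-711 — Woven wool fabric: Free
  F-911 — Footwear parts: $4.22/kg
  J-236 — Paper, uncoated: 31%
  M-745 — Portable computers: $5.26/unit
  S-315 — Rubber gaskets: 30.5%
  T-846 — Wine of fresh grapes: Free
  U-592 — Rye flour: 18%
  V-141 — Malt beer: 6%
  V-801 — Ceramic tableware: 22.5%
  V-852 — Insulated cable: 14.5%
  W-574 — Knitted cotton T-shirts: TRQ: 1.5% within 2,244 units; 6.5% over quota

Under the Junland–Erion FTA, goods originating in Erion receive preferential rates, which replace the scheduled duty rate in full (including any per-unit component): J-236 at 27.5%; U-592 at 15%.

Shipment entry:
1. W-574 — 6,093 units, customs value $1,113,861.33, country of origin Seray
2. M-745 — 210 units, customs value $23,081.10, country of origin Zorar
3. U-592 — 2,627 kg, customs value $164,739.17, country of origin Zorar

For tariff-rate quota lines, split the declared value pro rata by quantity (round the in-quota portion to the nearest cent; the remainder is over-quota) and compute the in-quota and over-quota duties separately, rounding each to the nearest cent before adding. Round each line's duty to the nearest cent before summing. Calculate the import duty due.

Line 1 (W-574, Seray, 6,093 units, $1,113,861.33):
Code W-574 is under a tariff-rate quota (threshold 2,244 units). In-quota: 2,244 units at 1.5%; over-quota: 3,849 units at 6.5%.
Pro-rata value split: in-quota = $1,113,861.33 × 2,244/6,093 = $410,225.64; over-quota = $1,113,861.33 − $410,225.64 = $703,635.69.
In-quota duty = $410,225.64 × 1.5% = $6,153.38. Over-quota duty = $703,635.69 × 6.5% = $45,736.32.
Line duty = $6,153.38 + $45,736.32 = $51,889.70.
Line 2 (M-745, Zorar, 210 units, $23,081.10):
Base rate for M-745 is $5.26/unit.
Duty = 210 × $5.26 = $1,104.60.
Line 3 (U-592, Zorar, 2,627 kg, $164,739.17):
Base rate for U-592 is 18%.
U-592 has an FTA preferential rate, but origin Zorar is not Erion; base rate stands.
Duty = $164,739.17 × 18% = $29,653.05.
Total = $51,889.70 + $1,104.60 + $29,653.05 = $82,647.35.

$82,647.35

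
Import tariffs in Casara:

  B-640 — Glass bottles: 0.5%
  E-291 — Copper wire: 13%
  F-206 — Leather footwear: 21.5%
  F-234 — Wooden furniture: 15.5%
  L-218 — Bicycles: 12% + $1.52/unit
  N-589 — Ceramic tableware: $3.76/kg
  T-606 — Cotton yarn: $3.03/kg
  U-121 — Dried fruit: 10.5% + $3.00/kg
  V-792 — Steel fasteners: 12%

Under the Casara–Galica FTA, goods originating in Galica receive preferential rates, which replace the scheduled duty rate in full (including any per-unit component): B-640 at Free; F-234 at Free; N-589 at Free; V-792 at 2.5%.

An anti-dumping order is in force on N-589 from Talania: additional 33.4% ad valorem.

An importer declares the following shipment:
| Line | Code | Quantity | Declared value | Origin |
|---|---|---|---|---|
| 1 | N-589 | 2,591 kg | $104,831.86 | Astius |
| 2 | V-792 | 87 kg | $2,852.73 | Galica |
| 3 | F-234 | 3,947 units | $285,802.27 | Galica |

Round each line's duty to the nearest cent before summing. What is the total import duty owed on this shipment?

Line 1 (N-589, Astius, 2,591 kg, $104,831.86):
Base rate for N-589 is $3.76/kg.
N-589 has an FTA preferential rate, but origin Astius is not Galica; base rate stands.
The additional-duty order on N-589 targets Talania, not Astius; it does not apply.
Duty = 2,591 × $3.76 = $9,742.16.
Line 2 (V-792, Galica, 87 kg, $2,852.73):
Base rate for V-792 is 12%.
Origin Galica qualifies under the Casara–Galica agreement and V-792 is covered: preferential rate 2.5% applies instead.
Duty = $2,852.73 × 2.5% = $71.32.
Line 3 (F-234, Galica, 3,947 units, $285,802.27):
Base rate for F-234 is 15.5%.
Origin Galica qualifies under the Casara–Galica agreement and F-234 is covered: preferential rate Free applies instead.
Duty = $285,802.27 × 0% = $0.00.
Total = $9,742.16 + $71.32 + $0.00 = $9,813.48.

$9,813.48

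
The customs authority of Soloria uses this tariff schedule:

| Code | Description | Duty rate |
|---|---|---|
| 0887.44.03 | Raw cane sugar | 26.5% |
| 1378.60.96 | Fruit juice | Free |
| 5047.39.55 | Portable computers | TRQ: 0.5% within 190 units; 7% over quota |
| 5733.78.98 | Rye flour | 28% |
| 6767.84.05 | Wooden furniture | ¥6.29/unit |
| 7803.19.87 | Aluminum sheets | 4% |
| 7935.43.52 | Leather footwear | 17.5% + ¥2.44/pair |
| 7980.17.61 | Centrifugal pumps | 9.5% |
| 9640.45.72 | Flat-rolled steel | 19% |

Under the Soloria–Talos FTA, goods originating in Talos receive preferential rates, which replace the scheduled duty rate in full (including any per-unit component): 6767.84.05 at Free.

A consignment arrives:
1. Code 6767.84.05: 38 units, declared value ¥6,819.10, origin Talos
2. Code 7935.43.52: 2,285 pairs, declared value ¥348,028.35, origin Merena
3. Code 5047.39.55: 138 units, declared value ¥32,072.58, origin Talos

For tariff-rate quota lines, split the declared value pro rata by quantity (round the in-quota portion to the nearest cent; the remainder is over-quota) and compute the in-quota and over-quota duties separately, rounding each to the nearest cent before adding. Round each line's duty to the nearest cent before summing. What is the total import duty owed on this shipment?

Line 1 (6767.84.05, Talos, 38 units, ¥6,819.10):
Base rate for 6767.84.05 is ¥6.29/unit.
Origin Talos qualifies under the Soloria–Talos agreement and 6767.84.05 is covered: preferential rate Free applies instead.
Duty = ¥6,819.10 × 0% = ¥0.00.
Line 2 (7935.43.52, Merena, 2,285 pairs, ¥348,028.35):
Base rate for 7935.43.52 is 17.5% + ¥2.44/pair.
Duty = ¥348,028.35 × 17.5% + 2,285 × ¥2.44 = ¥66,480.36.
Line 3 (5047.39.55, Talos, 138 units, ¥32,072.58):
Code 5047.39.55 is under a tariff-rate quota (threshold 190 units). Quantity 138 units is within the quota, so the in-quota rate 0.5% applies to the full value.
Duty = ¥32,072.58 × 0.5% = ¥160.36.
Total = ¥0.00 + ¥66,480.36 + ¥160.36 = ¥66,640.72.

¥66,640.72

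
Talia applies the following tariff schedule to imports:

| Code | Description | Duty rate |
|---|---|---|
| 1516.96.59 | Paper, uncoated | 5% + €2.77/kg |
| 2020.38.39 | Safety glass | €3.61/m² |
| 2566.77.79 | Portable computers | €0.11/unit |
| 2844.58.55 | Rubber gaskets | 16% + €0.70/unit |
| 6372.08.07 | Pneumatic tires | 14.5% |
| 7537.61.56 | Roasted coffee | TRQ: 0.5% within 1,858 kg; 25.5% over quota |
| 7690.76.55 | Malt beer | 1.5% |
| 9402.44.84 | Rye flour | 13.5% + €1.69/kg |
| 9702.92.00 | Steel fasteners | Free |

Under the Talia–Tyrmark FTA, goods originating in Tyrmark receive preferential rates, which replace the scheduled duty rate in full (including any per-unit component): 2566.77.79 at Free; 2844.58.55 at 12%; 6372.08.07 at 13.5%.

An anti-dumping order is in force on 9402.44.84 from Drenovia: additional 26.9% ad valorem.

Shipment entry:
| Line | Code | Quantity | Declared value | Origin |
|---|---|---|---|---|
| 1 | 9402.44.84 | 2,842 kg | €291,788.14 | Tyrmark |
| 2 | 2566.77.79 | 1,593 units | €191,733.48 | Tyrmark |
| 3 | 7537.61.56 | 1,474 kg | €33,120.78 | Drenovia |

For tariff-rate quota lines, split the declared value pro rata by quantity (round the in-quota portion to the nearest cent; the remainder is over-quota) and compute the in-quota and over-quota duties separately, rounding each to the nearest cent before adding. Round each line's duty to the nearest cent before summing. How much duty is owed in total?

Line 1 (9402.44.84, Tyrmark, 2,842 kg, €291,788.14):
Base rate for 9402.44.84 is 13.5% + €1.69/kg.
Origin Tyrmark is the FTA partner but 9402.44.84 is not on the preference list; base rate stands.
The additional-duty order on 9402.44.84 targets Drenovia, not Tyrmark; it does not apply.
Duty = €291,788.14 × 13.5% + 2,842 × €1.69 = €44,194.38.
Line 2 (2566.77.79, Tyrmark, 1,593 units, €191,733.48):
Base rate for 2566.77.79 is €0.11/unit.
Origin Tyrmark qualifies under the Talia–Tyrmark agreement and 2566.77.79 is covered: preferential rate Free applies instead.
Duty = €191,733.48 × 0% = €0.00.
Line 3 (7537.61.56, Drenovia, 1,474 kg, €33,120.78):
Code 7537.61.56 is under a tariff-rate quota (threshold 1,858 kg). Quantity 1,474 kg is within the quota, so the in-quota rate 0.5% applies to the full value.
Duty = €33,120.78 × 0.5% = €165.60.
Total = €44,194.38 + €0.00 + €165.60 = €44,359.98.

€44,359.98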